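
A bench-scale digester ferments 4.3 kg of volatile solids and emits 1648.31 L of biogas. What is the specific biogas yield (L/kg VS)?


Y = V / VS
= 1648.31 / 4.3
= 383.3279 L/kg VS

383.3279 L/kg VS


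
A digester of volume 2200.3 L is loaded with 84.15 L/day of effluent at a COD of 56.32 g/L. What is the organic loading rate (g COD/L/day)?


OLR = Q * S / V
= 84.15 * 56.32 / 2200.3
= 2.1539 g/L/day

2.1539 g/L/day


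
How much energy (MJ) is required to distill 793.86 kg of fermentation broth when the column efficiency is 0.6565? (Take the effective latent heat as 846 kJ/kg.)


E = m * 846 / (eta * 1000)
= 793.86 * 846 / (0.6565 * 1000)
= 1023.0092 MJ

1023.0092 MJ


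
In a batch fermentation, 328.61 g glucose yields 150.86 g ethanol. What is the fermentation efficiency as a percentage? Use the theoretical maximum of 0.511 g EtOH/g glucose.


Fermentation efficiency = (actual / (0.511 * glucose)) * 100
= (150.86 / (0.511 * 328.61)) * 100
= 89.8406%

89.8406%


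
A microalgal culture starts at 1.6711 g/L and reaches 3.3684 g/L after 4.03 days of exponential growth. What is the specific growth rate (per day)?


mu = ln(X2/X1) / dt
= ln(3.3684/1.6711) / 4.03
= 0.1739 per day

0.1739 per day


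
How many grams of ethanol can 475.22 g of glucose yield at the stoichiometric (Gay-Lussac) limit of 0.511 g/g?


Theoretical ethanol yield: m_EtOH = 0.511 * m_glucose
m_EtOH = 0.511 * 475.22 = 242.8374 g

242.8374 g


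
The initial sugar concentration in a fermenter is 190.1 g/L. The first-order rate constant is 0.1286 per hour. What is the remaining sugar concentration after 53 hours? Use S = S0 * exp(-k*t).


S = S0 * exp(-k * t)
S = 190.1 * exp(-0.1286 * 53)
S = 0.2084 g/L

0.2084 g/L


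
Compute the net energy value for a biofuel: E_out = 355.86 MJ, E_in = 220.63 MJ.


NEV = E_out - E_in
= 355.86 - 220.63
= 135.2300 MJ

135.2300 MJ


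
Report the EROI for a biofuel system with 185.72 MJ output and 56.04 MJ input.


EROI = E_out / E_in
= 185.72 / 56.04
= 3.3141

3.3141


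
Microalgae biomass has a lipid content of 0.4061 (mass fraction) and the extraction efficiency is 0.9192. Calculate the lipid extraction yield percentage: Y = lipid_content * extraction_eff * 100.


Y = lipid_content * extraction_eff * 100
= 0.4061 * 0.9192 * 100
= 37.3287%

37.3287%


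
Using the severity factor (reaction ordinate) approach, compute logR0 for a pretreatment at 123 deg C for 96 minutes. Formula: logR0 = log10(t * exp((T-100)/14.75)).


logR0 = log10(t * exp((T - 100) / 14.75))
= log10(96 * exp((123 - 100) / 14.75))
= 2.6595

2.6595


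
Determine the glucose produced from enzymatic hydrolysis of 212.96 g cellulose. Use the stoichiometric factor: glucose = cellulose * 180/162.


glucose = cellulose * 180/162
= 212.96 * 180/162
= 236.6222 g

236.6222 g


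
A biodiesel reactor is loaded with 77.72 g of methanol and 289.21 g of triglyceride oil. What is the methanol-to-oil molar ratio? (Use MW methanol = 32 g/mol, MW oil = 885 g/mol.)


Molar ratio = n_MeOH / n_oil = (MeOH/32) / (oil/885) = (MeOH * 885) / (32 * oil)
= (77.72 * 885) / (32 * 289.21)
= 7.4321

7.4321


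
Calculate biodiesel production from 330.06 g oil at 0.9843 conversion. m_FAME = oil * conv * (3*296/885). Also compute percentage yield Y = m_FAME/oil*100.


m_FAME = oil * conv * (3 * 296 / 885) = oil * conv * (888/885)
= 330.06 * 0.9843 * 888 / 885
= 325.9793 g
Y = m_FAME / oil * 100 = conv * (888/885) * 100
= 0.9843 * 888 / 885 * 100
= 98.76%

325.9793 g FAME; Y = 98.76%


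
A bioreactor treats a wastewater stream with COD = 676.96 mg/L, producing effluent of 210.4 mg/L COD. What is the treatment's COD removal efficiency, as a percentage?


eta = (COD_in - COD_out) / COD_in * 100
= (676.96 - 210.4) / 676.96 * 100
= 68.9199%

68.9199%


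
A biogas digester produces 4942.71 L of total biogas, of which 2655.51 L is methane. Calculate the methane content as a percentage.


CH4% = V_CH4 / V_total * 100
= 2655.51 / 4942.71 * 100
= 53.7258%

53.7258%


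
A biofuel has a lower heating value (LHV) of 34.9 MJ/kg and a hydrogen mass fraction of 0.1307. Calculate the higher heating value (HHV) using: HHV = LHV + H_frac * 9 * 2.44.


HHV = LHV + H_frac * 9 * 2.44
= 34.9 + 0.1307 * 9 * 2.44
= 37.7702 MJ/kg

37.7702 MJ/kg


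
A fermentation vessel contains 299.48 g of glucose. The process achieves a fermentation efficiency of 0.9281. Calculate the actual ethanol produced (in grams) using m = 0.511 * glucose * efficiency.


Actual ethanol: m = 0.511 * 299.48 * 0.9281
m = 142.0311 g

142.0311 g


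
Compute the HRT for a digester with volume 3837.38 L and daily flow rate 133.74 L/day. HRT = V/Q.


HRT = V / Q
= 3837.38 / 133.74
= 28.6928 days

28.6928 days


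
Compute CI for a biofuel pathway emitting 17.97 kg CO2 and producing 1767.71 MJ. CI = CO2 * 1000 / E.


CI = CO2 * 1000 / E
= 17.97 * 1000 / 1767.71
= 10.1657 g CO2/MJ

10.1657 g CO2/MJ


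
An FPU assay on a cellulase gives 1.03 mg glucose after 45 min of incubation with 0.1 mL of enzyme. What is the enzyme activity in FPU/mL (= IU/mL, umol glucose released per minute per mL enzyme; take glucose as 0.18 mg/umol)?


Activity = glucose_mg / (0.18 mg/umol * V_mL * t_min)
= 1.03 / (0.18 * 0.1 * 45)
= 1.2716 FPU/mL

1.2716 FPU/mL


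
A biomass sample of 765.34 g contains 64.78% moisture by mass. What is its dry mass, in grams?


Wd = Ww * (1 - MC/100)
= 765.34 * (1 - 64.78/100)
= 269.5527 g

269.5527 g


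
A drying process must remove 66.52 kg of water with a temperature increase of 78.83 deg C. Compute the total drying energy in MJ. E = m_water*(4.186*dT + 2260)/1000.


E = m_water * (4.186 * dT + 2260) / 1000
= 66.52 * (4.186 * 78.83 + 2260) / 1000
= 172.2856 MJ

172.2856 MJ


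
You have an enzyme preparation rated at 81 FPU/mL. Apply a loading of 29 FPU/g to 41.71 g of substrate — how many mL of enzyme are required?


V = dosage * m_sub / activity
V = 29 * 41.71 / 81
V = 14.9332 mL

14.9332 mL


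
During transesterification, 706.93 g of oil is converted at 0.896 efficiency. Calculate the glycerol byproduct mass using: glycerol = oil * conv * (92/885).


glycerol = oil * conv * (92/885)
= 706.93 * 0.896 * 92 / 885
= 65.8459 g

65.8459 g


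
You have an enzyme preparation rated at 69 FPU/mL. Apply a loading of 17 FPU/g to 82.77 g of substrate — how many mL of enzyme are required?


V = dosage * m_sub / activity
V = 17 * 82.77 / 69
V = 20.3926 mL

20.3926 mL


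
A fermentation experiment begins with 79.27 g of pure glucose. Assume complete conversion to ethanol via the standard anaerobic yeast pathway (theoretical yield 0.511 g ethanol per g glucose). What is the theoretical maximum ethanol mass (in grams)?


Theoretical ethanol yield: m_EtOH = 0.511 * m_glucose
m_EtOH = 0.511 * 79.27 = 40.5070 g

40.5070 g


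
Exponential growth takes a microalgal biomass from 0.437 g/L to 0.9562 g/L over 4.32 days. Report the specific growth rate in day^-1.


mu = ln(X2/X1) / dt
= ln(0.9562/0.437) / 4.32
= 0.1813 per day

0.1813 per day


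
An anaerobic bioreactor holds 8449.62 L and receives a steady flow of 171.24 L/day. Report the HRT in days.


HRT = V / Q
= 8449.62 / 171.24
= 49.3437 days

49.3437 days


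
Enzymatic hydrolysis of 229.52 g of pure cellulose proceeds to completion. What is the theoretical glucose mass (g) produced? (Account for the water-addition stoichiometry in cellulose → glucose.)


glucose = cellulose * 180/162
= 229.52 * 180/162
= 255.0222 g

255.0222 g


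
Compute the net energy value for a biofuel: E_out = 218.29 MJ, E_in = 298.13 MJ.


NEV = E_out - E_in
= 218.29 - 298.13
= -79.8400 MJ

-79.8400 MJ


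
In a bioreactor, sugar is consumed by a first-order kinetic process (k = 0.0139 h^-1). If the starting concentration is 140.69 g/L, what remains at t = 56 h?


S = S0 * exp(-k * t)
S = 140.69 * exp(-0.0139 * 56)
S = 64.5964 g/L

64.5964 g/L


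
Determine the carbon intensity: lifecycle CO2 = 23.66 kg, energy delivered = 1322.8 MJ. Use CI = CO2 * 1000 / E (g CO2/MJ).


CI = CO2 * 1000 / E
= 23.66 * 1000 / 1322.8
= 17.8863 g CO2/MJ

17.8863 g CO2/MJ


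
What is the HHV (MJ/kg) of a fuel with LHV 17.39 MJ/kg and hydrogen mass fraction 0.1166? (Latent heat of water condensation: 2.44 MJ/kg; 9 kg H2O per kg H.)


HHV = LHV + H_frac * 9 * 2.44
= 17.39 + 0.1166 * 9 * 2.44
= 19.9505 MJ/kg

19.9505 MJ/kg


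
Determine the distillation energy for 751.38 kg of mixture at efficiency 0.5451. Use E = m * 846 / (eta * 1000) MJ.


E = m * 846 / (eta * 1000)
= 751.38 * 846 / (0.5451 * 1000)
= 1166.1484 MJ

1166.1484 MJ


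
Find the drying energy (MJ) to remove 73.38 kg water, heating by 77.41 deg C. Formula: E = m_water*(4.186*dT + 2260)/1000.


E = m_water * (4.186 * dT + 2260) / 1000
= 73.38 * (4.186 * 77.41 + 2260) / 1000
= 189.6167 MJ

189.6167 MJ


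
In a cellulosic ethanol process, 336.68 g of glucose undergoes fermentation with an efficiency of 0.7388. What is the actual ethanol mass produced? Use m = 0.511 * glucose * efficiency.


Actual ethanol: m = 0.511 * 336.68 * 0.7388
m = 127.1057 g

127.1057 g


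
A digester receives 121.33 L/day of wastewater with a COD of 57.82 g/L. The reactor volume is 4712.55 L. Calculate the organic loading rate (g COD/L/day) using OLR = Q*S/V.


OLR = Q * S / V
= 121.33 * 57.82 / 4712.55
= 1.4886 g/L/day

1.4886 g/L/day


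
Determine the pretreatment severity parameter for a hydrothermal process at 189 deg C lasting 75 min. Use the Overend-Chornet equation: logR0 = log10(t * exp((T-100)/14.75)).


logR0 = log10(t * exp((T - 100) / 14.75))
= log10(75 * exp((189 - 100) / 14.75))
= 4.4956

4.4956


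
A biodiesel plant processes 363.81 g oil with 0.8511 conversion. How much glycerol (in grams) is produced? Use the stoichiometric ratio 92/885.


glycerol = oil * conv * (92/885)
= 363.81 * 0.8511 * 92 / 885
= 32.1884 g

32.1884 g


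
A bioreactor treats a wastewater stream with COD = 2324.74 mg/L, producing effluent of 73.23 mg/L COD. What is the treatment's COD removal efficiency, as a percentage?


eta = (COD_in - COD_out) / COD_in * 100
= (2324.74 - 73.23) / 2324.74 * 100
= 96.8500%

96.8500%


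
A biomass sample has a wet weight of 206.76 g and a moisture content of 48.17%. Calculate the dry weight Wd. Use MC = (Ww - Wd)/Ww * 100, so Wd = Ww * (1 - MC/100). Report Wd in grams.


Wd = Ww * (1 - MC/100)
= 206.76 * (1 - 48.17/100)
= 107.1637 g

107.1637 g


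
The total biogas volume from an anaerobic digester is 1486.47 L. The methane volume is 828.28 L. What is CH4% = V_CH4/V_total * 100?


CH4% = V_CH4 / V_total * 100
= 828.28 / 1486.47 * 100
= 55.7213%

55.7213%


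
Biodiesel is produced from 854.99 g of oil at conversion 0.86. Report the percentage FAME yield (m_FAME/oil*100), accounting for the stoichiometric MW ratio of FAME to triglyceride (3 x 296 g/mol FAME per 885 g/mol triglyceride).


m_FAME = oil * conv * (3 * 296 / 885) = oil * conv * (888/885)
= 854.99 * 0.86 * 888 / 885
= 737.7839 g
Y = m_FAME / oil * 100 = conv * (888/885) * 100
= 0.86 * 888 / 885 * 100
= 86.29%

86.29%


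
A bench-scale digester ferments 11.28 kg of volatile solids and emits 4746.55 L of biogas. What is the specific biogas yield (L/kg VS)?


Y = V / VS
= 4746.55 / 11.28
= 420.7934 L/kg VS

420.7934 L/kg VS


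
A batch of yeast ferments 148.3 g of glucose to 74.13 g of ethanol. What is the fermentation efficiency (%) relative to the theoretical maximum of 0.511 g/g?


Fermentation efficiency = (actual / (0.511 * glucose)) * 100
= (74.13 / (0.511 * 148.3)) * 100
= 97.8210%

97.8210%


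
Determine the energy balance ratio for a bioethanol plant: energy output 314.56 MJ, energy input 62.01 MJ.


EROI = E_out / E_in
= 314.56 / 62.01
= 5.0727

5.0727


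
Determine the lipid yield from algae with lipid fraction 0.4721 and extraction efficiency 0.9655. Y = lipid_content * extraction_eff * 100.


Y = lipid_content * extraction_eff * 100
= 0.4721 * 0.9655 * 100
= 45.5813%

45.5813%


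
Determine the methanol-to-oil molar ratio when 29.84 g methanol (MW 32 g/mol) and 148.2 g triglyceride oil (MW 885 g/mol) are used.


Molar ratio = n_MeOH / n_oil = (MeOH/32) / (oil/885) = (MeOH * 885) / (32 * oil)
= (29.84 * 885) / (32 * 148.2)
= 5.5686

5.5686


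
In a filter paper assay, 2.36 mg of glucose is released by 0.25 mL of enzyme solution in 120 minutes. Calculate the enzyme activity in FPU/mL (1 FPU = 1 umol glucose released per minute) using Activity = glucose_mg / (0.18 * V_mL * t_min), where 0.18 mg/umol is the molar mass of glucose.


Activity = glucose_mg / (0.18 mg/umol * V_mL * t_min)
= 2.36 / (0.18 * 0.25 * 120)
= 0.4370 FPU/mL

0.4370 FPU/mL


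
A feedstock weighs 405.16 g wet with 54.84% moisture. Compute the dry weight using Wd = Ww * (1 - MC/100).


Wd = Ww * (1 - MC/100)
= 405.16 * (1 - 54.84/100)
= 182.9703 g

182.9703 g


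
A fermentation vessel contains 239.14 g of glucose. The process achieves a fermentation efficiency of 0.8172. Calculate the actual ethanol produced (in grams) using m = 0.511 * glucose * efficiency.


Actual ethanol: m = 0.511 * 239.14 * 0.8172
m = 99.8623 g

99.8623 g


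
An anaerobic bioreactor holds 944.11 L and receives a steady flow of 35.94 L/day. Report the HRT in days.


HRT = V / Q
= 944.11 / 35.94
= 26.2691 days

26.2691 days


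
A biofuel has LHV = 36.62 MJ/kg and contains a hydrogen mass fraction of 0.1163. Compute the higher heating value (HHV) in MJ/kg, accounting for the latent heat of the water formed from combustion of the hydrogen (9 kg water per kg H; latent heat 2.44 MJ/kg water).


HHV = LHV + H_frac * 9 * 2.44
= 36.62 + 0.1163 * 9 * 2.44
= 39.1739 MJ/kg

39.1739 MJ/kg


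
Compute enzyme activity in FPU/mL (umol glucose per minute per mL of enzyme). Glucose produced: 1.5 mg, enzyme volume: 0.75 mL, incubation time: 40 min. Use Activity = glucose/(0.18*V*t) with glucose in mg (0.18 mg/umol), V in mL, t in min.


Activity = glucose_mg / (0.18 mg/umol * V_mL * t_min)
= 1.5 / (0.18 * 0.75 * 40)
= 0.2778 FPU/mL

0.2778 FPU/mL


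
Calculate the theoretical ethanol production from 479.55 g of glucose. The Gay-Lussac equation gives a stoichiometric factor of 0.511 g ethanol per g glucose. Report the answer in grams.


Theoretical ethanol yield: m_EtOH = 0.511 * m_glucose
m_EtOH = 0.511 * 479.55 = 245.0500 g

245.0500 g


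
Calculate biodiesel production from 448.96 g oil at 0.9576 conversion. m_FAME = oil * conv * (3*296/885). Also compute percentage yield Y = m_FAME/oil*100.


m_FAME = oil * conv * (3 * 296 / 885) = oil * conv * (888/885)
= 448.96 * 0.9576 * 888 / 885
= 431.3815 g
Y = m_FAME / oil * 100 = conv * (888/885) * 100
= 0.9576 * 888 / 885 * 100
= 96.08%

431.3815 g FAME; Y = 96.08%


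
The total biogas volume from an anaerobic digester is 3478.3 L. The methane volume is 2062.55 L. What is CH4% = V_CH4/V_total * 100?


CH4% = V_CH4 / V_total * 100
= 2062.55 / 3478.3 * 100
= 59.2976%

59.2976%


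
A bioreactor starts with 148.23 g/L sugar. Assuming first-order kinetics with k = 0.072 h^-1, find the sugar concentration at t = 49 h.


S = S0 * exp(-k * t)
S = 148.23 * exp(-0.072 * 49)
S = 4.3526 g/L

4.3526 g/L


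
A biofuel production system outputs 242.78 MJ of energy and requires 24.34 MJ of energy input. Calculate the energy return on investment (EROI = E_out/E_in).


EROI = E_out / E_in
= 242.78 / 24.34
= 9.9745

9.9745


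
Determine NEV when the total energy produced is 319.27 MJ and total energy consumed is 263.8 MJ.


NEV = E_out - E_in
= 319.27 - 263.8
= 55.4700 MJ

55.4700 MJ


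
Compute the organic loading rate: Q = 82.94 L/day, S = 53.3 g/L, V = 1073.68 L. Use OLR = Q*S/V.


OLR = Q * S / V
= 82.94 * 53.3 / 1073.68
= 4.1173 g/L/day

4.1173 g/L/day


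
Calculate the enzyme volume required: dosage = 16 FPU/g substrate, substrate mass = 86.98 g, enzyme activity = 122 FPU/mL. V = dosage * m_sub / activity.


V = dosage * m_sub / activity
V = 16 * 86.98 / 122
V = 11.4072 mL

11.4072 mL


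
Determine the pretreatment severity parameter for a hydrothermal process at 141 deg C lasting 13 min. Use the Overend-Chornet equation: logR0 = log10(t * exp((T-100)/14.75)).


logR0 = log10(t * exp((T - 100) / 14.75))
= log10(13 * exp((141 - 100) / 14.75))
= 2.3211

2.3211


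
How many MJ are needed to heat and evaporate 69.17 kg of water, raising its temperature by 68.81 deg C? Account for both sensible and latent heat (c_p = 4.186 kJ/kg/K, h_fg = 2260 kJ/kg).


E = m_water * (4.186 * dT + 2260) / 1000
= 69.17 * (4.186 * 68.81 + 2260) / 1000
= 176.2478 MJ

176.2478 MJ


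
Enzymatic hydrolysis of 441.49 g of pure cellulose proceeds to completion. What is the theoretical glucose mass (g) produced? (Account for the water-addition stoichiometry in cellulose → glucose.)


glucose = cellulose * 180/162
= 441.49 * 180/162
= 490.5444 g

490.5444 g


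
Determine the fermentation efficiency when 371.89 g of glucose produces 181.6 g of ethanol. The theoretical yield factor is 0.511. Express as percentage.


Fermentation efficiency = (actual / (0.511 * glucose)) * 100
= (181.6 / (0.511 * 371.89)) * 100
= 95.5609%

95.5609%


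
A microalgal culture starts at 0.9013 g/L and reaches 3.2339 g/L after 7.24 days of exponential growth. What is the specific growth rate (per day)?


mu = ln(X2/X1) / dt
= ln(3.2339/0.9013) / 7.24
= 0.1765 per day

0.1765 per day


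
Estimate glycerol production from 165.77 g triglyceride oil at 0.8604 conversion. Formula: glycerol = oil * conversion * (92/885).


glycerol = oil * conv * (92/885)
= 165.77 * 0.8604 * 92 / 885
= 14.8269 g

14.8269 g


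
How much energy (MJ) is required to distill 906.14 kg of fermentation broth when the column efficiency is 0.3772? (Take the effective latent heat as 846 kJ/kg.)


E = m * 846 / (eta * 1000)
= 906.14 * 846 / (0.3772 * 1000)
= 2032.3288 MJ

2032.3288 MJ


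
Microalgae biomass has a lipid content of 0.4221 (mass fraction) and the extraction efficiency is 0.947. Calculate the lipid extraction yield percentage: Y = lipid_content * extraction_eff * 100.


Y = lipid_content * extraction_eff * 100
= 0.4221 * 0.947 * 100
= 39.9729%

39.9729%


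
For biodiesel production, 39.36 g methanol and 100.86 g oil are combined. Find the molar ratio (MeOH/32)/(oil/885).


Molar ratio = n_MeOH / n_oil = (MeOH/32) / (oil/885) = (MeOH * 885) / (32 * oil)
= (39.36 * 885) / (32 * 100.86)
= 10.7927

10.7927


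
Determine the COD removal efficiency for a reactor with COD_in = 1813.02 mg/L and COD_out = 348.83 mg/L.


eta = (COD_in - COD_out) / COD_in * 100
= (1813.02 - 348.83) / 1813.02 * 100
= 80.7597%

80.7597%


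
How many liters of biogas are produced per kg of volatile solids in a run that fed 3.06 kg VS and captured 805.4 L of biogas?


Y = V / VS
= 805.4 / 3.06
= 263.2026 L/kg VS

263.2026 L/kg VS


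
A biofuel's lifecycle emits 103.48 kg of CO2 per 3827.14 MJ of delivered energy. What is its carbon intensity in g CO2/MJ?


CI = CO2 * 1000 / E
= 103.48 * 1000 / 3827.14
= 27.0385 g CO2/MJ

27.0385 g CO2/MJ


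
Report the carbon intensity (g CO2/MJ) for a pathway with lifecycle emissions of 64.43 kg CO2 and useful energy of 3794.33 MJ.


CI = CO2 * 1000 / E
= 64.43 * 1000 / 3794.33
= 16.9806 g CO2/MJ

16.9806 g CO2/MJ


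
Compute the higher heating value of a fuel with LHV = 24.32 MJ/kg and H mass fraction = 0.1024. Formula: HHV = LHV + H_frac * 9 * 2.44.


HHV = LHV + H_frac * 9 * 2.44
= 24.32 + 0.1024 * 9 * 2.44
= 26.5687 MJ/kg

26.5687 MJ/kg


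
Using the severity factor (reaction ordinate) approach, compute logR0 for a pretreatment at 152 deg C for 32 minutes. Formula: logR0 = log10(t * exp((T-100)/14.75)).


logR0 = log10(t * exp((T - 100) / 14.75))
= log10(32 * exp((152 - 100) / 14.75))
= 3.0362

3.0362


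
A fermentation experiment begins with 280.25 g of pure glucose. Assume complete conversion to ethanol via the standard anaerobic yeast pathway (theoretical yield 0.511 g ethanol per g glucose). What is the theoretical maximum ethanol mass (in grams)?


Theoretical ethanol yield: m_EtOH = 0.511 * m_glucose
m_EtOH = 0.511 * 280.25 = 143.2078 g

143.2078 g


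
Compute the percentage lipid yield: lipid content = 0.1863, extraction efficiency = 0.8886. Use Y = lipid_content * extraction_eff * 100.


Y = lipid_content * extraction_eff * 100
= 0.1863 * 0.8886 * 100
= 16.5546%

16.5546%


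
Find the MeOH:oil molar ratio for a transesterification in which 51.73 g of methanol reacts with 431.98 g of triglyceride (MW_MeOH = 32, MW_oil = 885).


Molar ratio = n_MeOH / n_oil = (MeOH/32) / (oil/885) = (MeOH * 885) / (32 * oil)
= (51.73 * 885) / (32 * 431.98)
= 3.3119

3.3119


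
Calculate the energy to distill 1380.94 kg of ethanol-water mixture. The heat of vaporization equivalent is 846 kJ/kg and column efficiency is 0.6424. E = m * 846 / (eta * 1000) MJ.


E = m * 846 / (eta * 1000)
= 1380.94 * 846 / (0.6424 * 1000)
= 1818.6103 MJ

1818.6103 MJ


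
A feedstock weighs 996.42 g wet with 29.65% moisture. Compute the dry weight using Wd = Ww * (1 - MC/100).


Wd = Ww * (1 - MC/100)
= 996.42 * (1 - 29.65/100)
= 700.9815 g

700.9815 g


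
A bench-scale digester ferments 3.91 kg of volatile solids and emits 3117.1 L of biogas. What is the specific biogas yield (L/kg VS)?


Y = V / VS
= 3117.1 / 3.91
= 797.2123 L/kg VS

797.2123 L/kg VS


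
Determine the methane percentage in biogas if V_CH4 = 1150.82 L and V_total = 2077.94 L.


CH4% = V_CH4 / V_total * 100
= 1150.82 / 2077.94 * 100
= 55.3827%

55.3827%


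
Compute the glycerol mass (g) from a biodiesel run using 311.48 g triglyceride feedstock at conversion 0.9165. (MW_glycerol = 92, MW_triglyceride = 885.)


glycerol = oil * conv * (92/885)
= 311.48 * 0.9165 * 92 / 885
= 29.6761 g

29.6761 g


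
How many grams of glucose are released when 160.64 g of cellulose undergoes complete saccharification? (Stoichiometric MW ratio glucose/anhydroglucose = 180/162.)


glucose = cellulose * 180/162
= 160.64 * 180/162
= 178.4889 g

178.4889 g


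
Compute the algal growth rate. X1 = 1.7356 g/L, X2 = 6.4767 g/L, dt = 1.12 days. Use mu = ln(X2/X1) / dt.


mu = ln(X2/X1) / dt
= ln(6.4767/1.7356) / 1.12
= 1.1758 per day

1.1758 per day


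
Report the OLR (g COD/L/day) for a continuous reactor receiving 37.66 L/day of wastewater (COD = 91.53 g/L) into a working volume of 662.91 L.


OLR = Q * S / V
= 37.66 * 91.53 / 662.91
= 5.1998 g/L/day

5.1998 g/L/day


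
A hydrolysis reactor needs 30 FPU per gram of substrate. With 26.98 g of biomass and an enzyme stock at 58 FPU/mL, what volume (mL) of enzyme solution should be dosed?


V = dosage * m_sub / activity
V = 30 * 26.98 / 58
V = 13.9552 mL

13.9552 mL


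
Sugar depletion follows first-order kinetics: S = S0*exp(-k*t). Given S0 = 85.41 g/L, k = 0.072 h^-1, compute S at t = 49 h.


S = S0 * exp(-k * t)
S = 85.41 * exp(-0.072 * 49)
S = 2.5079 g/L

2.5079 g/L


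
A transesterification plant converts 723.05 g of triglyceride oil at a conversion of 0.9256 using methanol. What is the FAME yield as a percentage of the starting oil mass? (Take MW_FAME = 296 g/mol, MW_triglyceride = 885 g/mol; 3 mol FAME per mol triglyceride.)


m_FAME = oil * conv * (3 * 296 / 885) = oil * conv * (888/885)
= 723.05 * 0.9256 * 888 / 885
= 671.5237 g
Y = m_FAME / oil * 100 = conv * (888/885) * 100
= 0.9256 * 888 / 885 * 100
= 92.87%

92.87%


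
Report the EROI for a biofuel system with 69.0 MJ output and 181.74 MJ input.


EROI = E_out / E_in
= 69.0 / 181.74
= 0.3797

0.3797


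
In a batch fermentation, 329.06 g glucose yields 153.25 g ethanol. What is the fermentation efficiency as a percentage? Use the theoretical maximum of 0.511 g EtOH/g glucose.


Fermentation efficiency = (actual / (0.511 * glucose)) * 100
= (153.25 / (0.511 * 329.06)) * 100
= 91.1390%

91.1390%


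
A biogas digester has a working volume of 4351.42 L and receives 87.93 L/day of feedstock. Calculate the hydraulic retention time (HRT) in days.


HRT = V / Q
= 4351.42 / 87.93
= 49.4873 days

49.4873 days


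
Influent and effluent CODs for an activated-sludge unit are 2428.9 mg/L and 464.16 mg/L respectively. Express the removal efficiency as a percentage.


eta = (COD_in - COD_out) / COD_in * 100
= (2428.9 - 464.16) / 2428.9 * 100
= 80.8901%

80.8901%


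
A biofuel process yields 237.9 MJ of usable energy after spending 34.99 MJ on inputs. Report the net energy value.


NEV = E_out - E_in
= 237.9 - 34.99
= 202.9100 MJ

202.9100 MJ


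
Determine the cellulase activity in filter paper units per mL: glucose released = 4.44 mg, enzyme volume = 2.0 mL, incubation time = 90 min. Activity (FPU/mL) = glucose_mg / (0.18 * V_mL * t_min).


Activity = glucose_mg / (0.18 mg/umol * V_mL * t_min)
= 4.44 / (0.18 * 2.0 * 90)
= 0.1370 FPU/mL

0.1370 FPU/mL


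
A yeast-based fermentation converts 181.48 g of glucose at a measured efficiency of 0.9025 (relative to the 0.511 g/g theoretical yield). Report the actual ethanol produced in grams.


Actual ethanol: m = 0.511 * 181.48 * 0.9025
m = 83.6945 g

83.6945 g


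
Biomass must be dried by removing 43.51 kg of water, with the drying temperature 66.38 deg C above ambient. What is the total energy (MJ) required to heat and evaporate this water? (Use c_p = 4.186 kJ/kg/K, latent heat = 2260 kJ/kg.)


E = m_water * (4.186 * dT + 2260) / 1000
= 43.51 * (4.186 * 66.38 + 2260) / 1000
= 110.4226 MJ

110.4226 MJ


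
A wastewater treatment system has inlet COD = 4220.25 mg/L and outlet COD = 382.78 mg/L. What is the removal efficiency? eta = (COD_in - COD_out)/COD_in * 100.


eta = (COD_in - COD_out) / COD_in * 100
= (4220.25 - 382.78) / 4220.25 * 100
= 90.9299%

90.9299%


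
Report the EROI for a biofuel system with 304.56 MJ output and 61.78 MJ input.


EROI = E_out / E_in
= 304.56 / 61.78
= 4.9298

4.9298


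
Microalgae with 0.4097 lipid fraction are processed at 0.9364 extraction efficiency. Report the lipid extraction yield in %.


Y = lipid_content * extraction_eff * 100
= 0.4097 * 0.9364 * 100
= 38.3643%

38.3643%


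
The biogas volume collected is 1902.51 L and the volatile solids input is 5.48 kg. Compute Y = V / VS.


Y = V / VS
= 1902.51 / 5.48
= 347.1734 L/kg VS

347.1734 L/kg VS


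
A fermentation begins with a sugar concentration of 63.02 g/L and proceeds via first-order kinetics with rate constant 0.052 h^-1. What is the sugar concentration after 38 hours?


S = S0 * exp(-k * t)
S = 63.02 * exp(-0.052 * 38)
S = 8.7360 g/L

8.7360 g/L


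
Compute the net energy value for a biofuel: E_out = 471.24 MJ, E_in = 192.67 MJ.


NEV = E_out - E_in
= 471.24 - 192.67
= 278.5700 MJ

278.5700 MJ


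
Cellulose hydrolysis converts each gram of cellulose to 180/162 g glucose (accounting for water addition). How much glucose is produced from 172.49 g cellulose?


glucose = cellulose * 180/162
= 172.49 * 180/162
= 191.6556 g

191.6556 g


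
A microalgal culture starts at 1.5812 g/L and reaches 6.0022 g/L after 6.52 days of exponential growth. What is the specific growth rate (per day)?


mu = ln(X2/X1) / dt
= ln(6.0022/1.5812) / 6.52
= 0.2046 per day

0.2046 per day


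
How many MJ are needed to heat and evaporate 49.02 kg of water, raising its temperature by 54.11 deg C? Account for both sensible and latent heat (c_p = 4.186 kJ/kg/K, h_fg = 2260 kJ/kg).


E = m_water * (4.186 * dT + 2260) / 1000
= 49.02 * (4.186 * 54.11 + 2260) / 1000
= 121.8884 MJ

121.8884 MJ


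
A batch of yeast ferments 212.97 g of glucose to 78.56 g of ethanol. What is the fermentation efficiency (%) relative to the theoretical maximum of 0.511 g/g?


Fermentation efficiency = (actual / (0.511 * glucose)) * 100
= (78.56 / (0.511 * 212.97)) * 100
= 72.1875%

72.1875%


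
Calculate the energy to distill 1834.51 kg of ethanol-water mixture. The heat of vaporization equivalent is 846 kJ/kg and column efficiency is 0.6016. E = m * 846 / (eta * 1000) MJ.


E = m * 846 / (eta * 1000)
= 1834.51 * 846 / (0.6016 * 1000)
= 2579.7797 MJ

2579.7797 MJ


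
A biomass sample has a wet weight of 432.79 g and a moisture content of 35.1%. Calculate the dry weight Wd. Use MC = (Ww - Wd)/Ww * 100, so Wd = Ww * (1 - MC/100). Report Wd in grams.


Wd = Ww * (1 - MC/100)
= 432.79 * (1 - 35.1/100)
= 280.8807 g

280.8807 g


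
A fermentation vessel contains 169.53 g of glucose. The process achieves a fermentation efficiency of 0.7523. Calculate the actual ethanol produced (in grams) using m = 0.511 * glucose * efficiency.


Actual ethanol: m = 0.511 * 169.53 * 0.7523
m = 65.1716 g

65.1716 g


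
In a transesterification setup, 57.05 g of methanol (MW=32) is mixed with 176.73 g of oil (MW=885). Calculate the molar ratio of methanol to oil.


Molar ratio = n_MeOH / n_oil = (MeOH/32) / (oil/885) = (MeOH * 885) / (32 * oil)
= (57.05 * 885) / (32 * 176.73)
= 8.9277

8.9277


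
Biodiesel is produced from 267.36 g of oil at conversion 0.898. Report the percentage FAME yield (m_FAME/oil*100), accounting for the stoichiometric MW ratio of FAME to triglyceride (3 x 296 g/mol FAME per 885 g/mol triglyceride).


m_FAME = oil * conv * (3 * 296 / 885) = oil * conv * (888/885)
= 267.36 * 0.898 * 888 / 885
= 240.9031 g
Y = m_FAME / oil * 100 = conv * (888/885) * 100
= 0.898 * 888 / 885 * 100
= 90.10%

90.10%


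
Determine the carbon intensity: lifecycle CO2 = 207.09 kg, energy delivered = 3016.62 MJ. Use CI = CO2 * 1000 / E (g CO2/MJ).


CI = CO2 * 1000 / E
= 207.09 * 1000 / 3016.62
= 68.6497 g CO2/MJ

68.6497 g CO2/MJ


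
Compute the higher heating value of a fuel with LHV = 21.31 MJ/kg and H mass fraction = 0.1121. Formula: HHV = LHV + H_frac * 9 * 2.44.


HHV = LHV + H_frac * 9 * 2.44
= 21.31 + 0.1121 * 9 * 2.44
= 23.7717 MJ/kg

23.7717 MJ/kg


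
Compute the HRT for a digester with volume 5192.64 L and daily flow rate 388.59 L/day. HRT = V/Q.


HRT = V / Q
= 5192.64 / 388.59
= 13.3628 days

13.3628 days


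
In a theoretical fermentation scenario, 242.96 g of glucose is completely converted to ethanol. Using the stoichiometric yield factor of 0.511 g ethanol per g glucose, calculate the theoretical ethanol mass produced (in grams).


Theoretical ethanol yield: m_EtOH = 0.511 * m_glucose
m_EtOH = 0.511 * 242.96 = 124.1526 g

124.1526 g


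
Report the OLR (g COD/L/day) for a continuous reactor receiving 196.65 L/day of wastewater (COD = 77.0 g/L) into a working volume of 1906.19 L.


OLR = Q * S / V
= 196.65 * 77.0 / 1906.19
= 7.9436 g/L/day

7.9436 g/L/day


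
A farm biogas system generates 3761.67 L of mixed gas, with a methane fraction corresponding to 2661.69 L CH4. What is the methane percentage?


CH4% = V_CH4 / V_total * 100
= 2661.69 / 3761.67 * 100
= 70.7582%

70.7582%


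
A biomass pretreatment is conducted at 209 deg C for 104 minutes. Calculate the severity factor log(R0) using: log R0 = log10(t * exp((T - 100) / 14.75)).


logR0 = log10(t * exp((T - 100) / 14.75))
= log10(104 * exp((209 - 100) / 14.75))
= 5.2264

5.2264


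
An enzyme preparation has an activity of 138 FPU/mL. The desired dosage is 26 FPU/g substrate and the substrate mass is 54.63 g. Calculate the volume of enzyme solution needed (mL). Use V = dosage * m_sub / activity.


V = dosage * m_sub / activity
V = 26 * 54.63 / 138
V = 10.2926 mL

10.2926 mL


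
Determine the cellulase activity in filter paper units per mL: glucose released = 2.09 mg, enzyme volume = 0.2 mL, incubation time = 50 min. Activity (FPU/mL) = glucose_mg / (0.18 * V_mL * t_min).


Activity = glucose_mg / (0.18 mg/umol * V_mL * t_min)
= 2.09 / (0.18 * 0.2 * 50)
= 1.1611 FPU/mL

1.1611 FPU/mL


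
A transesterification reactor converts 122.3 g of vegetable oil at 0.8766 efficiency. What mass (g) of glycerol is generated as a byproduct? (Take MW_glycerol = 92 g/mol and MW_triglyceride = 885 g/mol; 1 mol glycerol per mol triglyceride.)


glycerol = oil * conv * (92/885)
= 122.3 * 0.8766 * 92 / 885
= 11.1448 g

11.1448 g


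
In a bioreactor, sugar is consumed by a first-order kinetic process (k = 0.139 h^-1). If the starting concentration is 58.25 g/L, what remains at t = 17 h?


S = S0 * exp(-k * t)
S = 58.25 * exp(-0.139 * 17)
S = 5.4835 g/L

5.4835 g/L


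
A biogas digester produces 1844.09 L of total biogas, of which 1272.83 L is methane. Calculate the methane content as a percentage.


CH4% = V_CH4 / V_total * 100
= 1272.83 / 1844.09 * 100
= 69.0221%

69.0221%


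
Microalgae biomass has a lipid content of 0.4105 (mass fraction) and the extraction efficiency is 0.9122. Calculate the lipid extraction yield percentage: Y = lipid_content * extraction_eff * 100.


Y = lipid_content * extraction_eff * 100
= 0.4105 * 0.9122 * 100
= 37.4458%

37.4458%


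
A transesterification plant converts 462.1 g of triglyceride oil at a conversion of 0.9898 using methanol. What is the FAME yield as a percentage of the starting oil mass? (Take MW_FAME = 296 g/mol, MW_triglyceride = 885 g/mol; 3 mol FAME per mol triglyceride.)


m_FAME = oil * conv * (3 * 296 / 885) = oil * conv * (888/885)
= 462.1 * 0.9898 * 888 / 885
= 458.9370 g
Y = m_FAME / oil * 100 = conv * (888/885) * 100
= 0.9898 * 888 / 885 * 100
= 99.32%

99.32%


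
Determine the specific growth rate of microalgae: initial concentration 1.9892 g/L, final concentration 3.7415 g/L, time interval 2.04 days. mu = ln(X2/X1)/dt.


mu = ln(X2/X1) / dt
= ln(3.7415/1.9892) / 2.04
= 0.3097 per day

0.3097 per day


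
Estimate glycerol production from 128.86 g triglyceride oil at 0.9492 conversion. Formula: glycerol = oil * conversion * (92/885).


glycerol = oil * conv * (92/885)
= 128.86 * 0.9492 * 92 / 885
= 12.7151 g

12.7151 g


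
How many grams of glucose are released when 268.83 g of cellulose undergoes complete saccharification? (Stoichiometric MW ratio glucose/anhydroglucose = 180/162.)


glucose = cellulose * 180/162
= 268.83 * 180/162
= 298.7000 g

298.7000 g


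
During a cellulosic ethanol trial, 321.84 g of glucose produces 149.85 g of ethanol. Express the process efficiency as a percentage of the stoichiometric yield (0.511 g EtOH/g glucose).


Fermentation efficiency = (actual / (0.511 * glucose)) * 100
= (149.85 / (0.511 * 321.84)) * 100
= 91.1162%

91.1162%


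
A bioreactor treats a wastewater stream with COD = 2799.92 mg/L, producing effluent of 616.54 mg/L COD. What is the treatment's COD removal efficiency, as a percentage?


eta = (COD_in - COD_out) / COD_in * 100
= (2799.92 - 616.54) / 2799.92 * 100
= 77.9801%

77.9801%


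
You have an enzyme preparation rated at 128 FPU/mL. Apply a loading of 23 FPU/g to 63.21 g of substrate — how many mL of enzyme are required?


V = dosage * m_sub / activity
V = 23 * 63.21 / 128
V = 11.3580 mL

11.3580 mL


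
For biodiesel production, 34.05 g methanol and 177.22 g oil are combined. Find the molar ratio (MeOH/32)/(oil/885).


Molar ratio = n_MeOH / n_oil = (MeOH/32) / (oil/885) = (MeOH * 885) / (32 * oil)
= (34.05 * 885) / (32 * 177.22)
= 5.3137

5.3137


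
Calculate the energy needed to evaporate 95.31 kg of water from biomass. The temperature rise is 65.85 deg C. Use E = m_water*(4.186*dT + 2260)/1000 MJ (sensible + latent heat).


E = m_water * (4.186 * dT + 2260) / 1000
= 95.31 * (4.186 * 65.85 + 2260) / 1000
= 241.6726 MJ

241.6726 MJ


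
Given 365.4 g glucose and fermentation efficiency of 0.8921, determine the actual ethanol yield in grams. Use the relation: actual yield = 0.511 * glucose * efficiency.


Actual ethanol: m = 0.511 * 365.4 * 0.8921
m = 166.5724 g

166.5724 g


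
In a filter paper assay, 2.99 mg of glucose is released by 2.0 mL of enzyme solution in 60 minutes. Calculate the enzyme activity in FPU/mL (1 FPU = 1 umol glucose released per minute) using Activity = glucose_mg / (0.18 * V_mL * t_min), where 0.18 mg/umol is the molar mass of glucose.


Activity = glucose_mg / (0.18 mg/umol * V_mL * t_min)
= 2.99 / (0.18 * 2.0 * 60)
= 0.1384 FPU/mL

0.1384 FPU/mL


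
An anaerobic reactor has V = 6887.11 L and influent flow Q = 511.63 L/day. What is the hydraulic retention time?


HRT = V / Q
= 6887.11 / 511.63
= 13.4611 days

13.4611 days


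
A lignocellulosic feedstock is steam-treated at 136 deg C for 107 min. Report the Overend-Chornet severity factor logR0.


logR0 = log10(t * exp((T - 100) / 14.75))
= log10(107 * exp((136 - 100) / 14.75))
= 3.0894

3.0894


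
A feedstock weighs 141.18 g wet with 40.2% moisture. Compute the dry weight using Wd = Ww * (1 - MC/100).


Wd = Ww * (1 - MC/100)
= 141.18 * (1 - 40.2/100)
= 84.4256 g

84.4256 g


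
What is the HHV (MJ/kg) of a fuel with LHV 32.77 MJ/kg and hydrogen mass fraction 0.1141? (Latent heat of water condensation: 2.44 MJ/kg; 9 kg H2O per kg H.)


HHV = LHV + H_frac * 9 * 2.44
= 32.77 + 0.1141 * 9 * 2.44
= 35.2756 MJ/kg

35.2756 MJ/kg


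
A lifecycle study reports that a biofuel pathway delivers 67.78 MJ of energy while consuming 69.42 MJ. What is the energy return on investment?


EROI = E_out / E_in
= 67.78 / 69.42
= 0.9764

0.9764


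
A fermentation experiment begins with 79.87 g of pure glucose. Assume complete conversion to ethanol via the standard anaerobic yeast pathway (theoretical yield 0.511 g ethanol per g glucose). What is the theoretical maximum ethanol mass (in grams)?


Theoretical ethanol yield: m_EtOH = 0.511 * m_glucose
m_EtOH = 0.511 * 79.87 = 40.8136 g

40.8136 g


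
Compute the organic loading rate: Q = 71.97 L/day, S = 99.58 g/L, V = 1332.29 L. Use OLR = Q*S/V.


OLR = Q * S / V
= 71.97 * 99.58 / 1332.29
= 5.3793 g/L/day

5.3793 g/L/day


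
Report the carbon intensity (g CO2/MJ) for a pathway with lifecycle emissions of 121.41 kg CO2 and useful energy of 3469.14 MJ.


CI = CO2 * 1000 / E
= 121.41 * 1000 / 3469.14
= 34.9971 g CO2/MJ

34.9971 g CO2/MJ


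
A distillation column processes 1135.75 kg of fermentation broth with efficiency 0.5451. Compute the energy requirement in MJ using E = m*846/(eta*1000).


E = m * 846 / (eta * 1000)
= 1135.75 * 846 / (0.5451 * 1000)
= 1762.6940 MJ

1762.6940 MJ


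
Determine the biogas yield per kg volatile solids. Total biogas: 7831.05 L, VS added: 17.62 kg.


Y = V / VS
= 7831.05 / 17.62
= 444.4410 L/kg VS

444.4410 L/kg VS


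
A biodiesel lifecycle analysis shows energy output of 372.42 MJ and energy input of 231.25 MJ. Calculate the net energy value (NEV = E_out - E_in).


NEV = E_out - E_in
= 372.42 - 231.25
= 141.1700 MJ

141.1700 MJ


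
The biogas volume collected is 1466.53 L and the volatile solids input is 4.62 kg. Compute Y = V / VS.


Y = V / VS
= 1466.53 / 4.62
= 317.4307 L/kg VS

317.4307 L/kg VS


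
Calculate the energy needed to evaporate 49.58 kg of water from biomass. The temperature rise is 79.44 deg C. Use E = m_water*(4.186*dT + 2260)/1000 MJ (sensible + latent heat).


E = m_water * (4.186 * dT + 2260) / 1000
= 49.58 * (4.186 * 79.44 + 2260) / 1000
= 128.5379 MJ

128.5379 MJ


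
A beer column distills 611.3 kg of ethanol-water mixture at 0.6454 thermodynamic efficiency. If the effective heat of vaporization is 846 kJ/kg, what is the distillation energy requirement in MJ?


E = m * 846 / (eta * 1000)
= 611.3 * 846 / (0.6454 * 1000)
= 801.3012 MJ

801.3012 MJ


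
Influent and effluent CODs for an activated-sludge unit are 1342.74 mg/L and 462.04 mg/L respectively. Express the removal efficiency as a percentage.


eta = (COD_in - COD_out) / COD_in * 100
= (1342.74 - 462.04) / 1342.74 * 100
= 65.5898%

65.5898%


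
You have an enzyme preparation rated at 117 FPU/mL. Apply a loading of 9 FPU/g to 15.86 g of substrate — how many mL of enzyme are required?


V = dosage * m_sub / activity
V = 9 * 15.86 / 117
V = 1.2200 mL

1.2200 mL
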